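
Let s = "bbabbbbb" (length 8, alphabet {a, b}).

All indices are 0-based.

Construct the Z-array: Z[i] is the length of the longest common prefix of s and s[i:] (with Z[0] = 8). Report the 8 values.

Z[0]=8
i=1: fresh scan; Z[1]=1 scan→box=[1,2)
i=2: fresh scan; Z[2]=0
i=3: fresh scan; Z[3]=2 scan→box=[3,5)
i=4: min(r-i=1, Z[1]=1)=1; Z[4]=2 scan→box=[4,6)
i=5: min(r-i=1, Z[1]=1)=1; Z[5]=2 scan→box=[5,7)
i=6: min(r-i=1, Z[1]=1)=1; Z[6]=2 scan→box=[6,8)
i=7: min(r-i=1, Z[1]=1)=1; Z[7]=1

[8, 1, 0, 2, 2, 2, 2, 1]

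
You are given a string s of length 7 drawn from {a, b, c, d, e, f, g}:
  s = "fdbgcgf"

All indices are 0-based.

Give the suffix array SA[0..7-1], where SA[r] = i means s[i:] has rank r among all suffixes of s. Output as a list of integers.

[2, 4, 1, 6, 0, 3, 5]

rank | idx | suffix
   0 |   2 | bgcgf
   1 |   4 | cgf
   2 |   1 | dbgcgf
   3 |   6 | f
   4 |   0 | fdbgcgf
   5 |   3 | gcgf
   6 |   5 | gf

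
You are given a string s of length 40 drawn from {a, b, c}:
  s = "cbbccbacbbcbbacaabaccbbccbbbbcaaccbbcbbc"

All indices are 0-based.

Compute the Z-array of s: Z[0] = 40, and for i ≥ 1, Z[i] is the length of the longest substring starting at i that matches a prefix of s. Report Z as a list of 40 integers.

[40, 0, 0, 1, 2, 0, 0, 4, 0, 0, 3, 0, 0, 0, 1, 0, 0, 0, 0, 1, 6, 0, 0, 1, 3, 0, 0, 0, 0, 1, 0, 0, 1, 4, 0, 0, 4, 0, 0, 1]

Z[0]=40
i=1: fresh scan; Z[1]=0
i=2: fresh scan; Z[2]=0
i=3: fresh scan; Z[3]=1 extend→box=[3,4)
i=4: fresh scan; Z[4]=2 extend→box=[4,6)
i=5: min(r-i=1, Z[1]=0)=0; Z[5]=0
i=6: fresh scan; Z[6]=0
i=7: fresh scan; Z[7]=4 extend→box=[7,11)
i=8: min(r-i=3, Z[1]=0)=0; Z[8]=0
i=9: min(r-i=2, Z[2]=0)=0; Z[9]=0
i=10: min(r-i=1, Z[3]=1)=1; Z[10]=3 extend→box=[10,13)
i=11: min(r-i=2, Z[1]=0)=0; Z[11]=0
i=12: min(r-i=1, Z[2]=0)=0; Z[12]=0
i=13: fresh scan; Z[13]=0
i=14: fresh scan; Z[14]=1 extend→box=[14,15)
i=15: fresh scan; Z[15]=0
i=16: fresh scan; Z[16]=0
i=17: fresh scan; Z[17]=0
i=18: fresh scan; Z[18]=0
i=19: fresh scan; Z[19]=1 extend→box=[19,20)
i=20: fresh scan; Z[20]=6 extend→box=[20,26)
i=21: min(r-i=5, Z[1]=0)=0; Z[21]=0
i=22: min(r-i=4, Z[2]=0)=0; Z[22]=0
i=23: min(r-i=3, Z[3]=1)=1; Z[23]=1
i=24: min(r-i=2, Z[4]=2)=2; Z[24]=3 extend→box=[24,27)
i=25: min(r-i=2, Z[1]=0)=0; Z[25]=0
i=26: min(r-i=1, Z[2]=0)=0; Z[26]=0
i=27: fresh scan; Z[27]=0
i=28: fresh scan; Z[28]=0
i=29: fresh scan; Z[29]=1 extend→box=[29,30)
i=30: fresh scan; Z[30]=0
i=31: fresh scan; Z[31]=0
i=32: fresh scan; Z[32]=1 extend→box=[32,33)
i=33: fresh scan; Z[33]=4 extend→box=[33,37)
i=34: min(r-i=3, Z[1]=0)=0; Z[34]=0
i=35: min(r-i=2, Z[2]=0)=0; Z[35]=0
i=36: min(r-i=1, Z[3]=1)=1; Z[36]=4 extend→box=[36,40)
i=37: min(r-i=3, Z[1]=0)=0; Z[37]=0
i=38: min(r-i=2, Z[2]=0)=0; Z[38]=0
i=39: min(r-i=1, Z[3]=1)=1; Z[39]=1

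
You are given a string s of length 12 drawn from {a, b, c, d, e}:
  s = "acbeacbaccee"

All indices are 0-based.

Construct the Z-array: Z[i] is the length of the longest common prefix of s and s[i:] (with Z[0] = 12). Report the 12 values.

[12, 0, 0, 0, 3, 0, 0, 2, 0, 0, 0, 0]

Z[0]=12
i=1: fresh scan; Z[1]=0
i=2: fresh scan; Z[2]=0
i=3: fresh scan; Z[3]=0
i=4: fresh scan; Z[4]=3 scan→box=[4,7)
i=5: min(r-i=2, Z[1]=0)=0; Z[5]=0
i=6: min(r-i=1, Z[2]=0)=0; Z[6]=0
i=7: fresh scan; Z[7]=2 scan→box=[7,9)
i=8: min(r-i=1, Z[1]=0)=0; Z[8]=0
i=9: fresh scan; Z[9]=0
i=10: fresh scan; Z[10]=0
i=11: fresh scan; Z[11]=0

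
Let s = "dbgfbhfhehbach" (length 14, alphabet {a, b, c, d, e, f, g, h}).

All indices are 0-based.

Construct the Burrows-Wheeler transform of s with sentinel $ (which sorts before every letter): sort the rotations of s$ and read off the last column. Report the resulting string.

hbhdfa$hghbcefb

rank  rotation         last
    0  $dbgfbhfhehbach  h
    1  ach$dbgfbhfhehb  b
    2  bach$dbgfbhfheh  h
    3  bgfbhfhehbach$d  d
    4  bhfhehbach$dbgf  f
    5  ch$dbgfbhfhehba  a
    6  dbgfbhfhehbach$  $
    7  ehbach$dbgfbhfh  h
    8  fbhfhehbach$dbg  g
    9  fhehbach$dbgfbh  h
   10  gfbhfhehbach$db  b
   11  h$dbgfbhfhehbac  c
   12  hbach$dbgfbhfhe  e
   13  hehbach$dbgfbhf  f
   14  hfhehbach$dbgfb  b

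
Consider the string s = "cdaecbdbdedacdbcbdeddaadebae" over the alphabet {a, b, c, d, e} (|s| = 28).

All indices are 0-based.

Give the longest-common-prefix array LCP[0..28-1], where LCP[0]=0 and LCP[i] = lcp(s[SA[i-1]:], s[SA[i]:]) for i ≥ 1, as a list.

sorted suffixes:
  #0 SA[0]=21  'aadebae'
  #1 SA[1]=11  'acdbcbdeddaadebae'
  #2 SA[2]=22  'adebae'
  #3 SA[3]=26  'ae'
  #4 SA[4]=2  'aecbdbdedacdbcbdeddaadebae'
  #5 SA[5]=25  'bae'
  #6 SA[6]=14  'bcbdeddaadebae'
  #7 SA[7]=5  'bdbdedacdbcbdeddaadebae'
  #8 SA[8]=7  'bdedacdbcbdeddaadebae'
  #9 SA[9]=16  'bdeddaadebae'
  #10 SA[10]=4  'cbdbdedacdbcbdeddaadebae'
  #11 SA[11]=15  'cbdeddaadebae'
  #12 SA[12]=0  'cdaecbdbdedacdbcbdeddaadebae'
  #13 SA[13]=12  'cdbcbdeddaadebae'
  #14 SA[14]=20  'daadebae'
  #15 SA[15]=10  'dacdbcbdeddaadebae'
  #16 SA[16]=1  'daecbdbdedacdbcbdeddaadebae'
  #17 SA[17]=13  'dbcbdeddaadebae'
  #18 SA[18]=6  'dbdedacdbcbdeddaadebae'
  #19 SA[19]=19  'ddaadebae'
  #20 SA[20]=23  'debae'
  #21 SA[21]=8  'dedacdbcbdeddaadebae'
  #22 SA[22]=17  'deddaadebae'
  #23 SA[23]=27  'e'
  #24 SA[24]=24  'ebae'
  #25 SA[25]=3  'ecbdbdedacdbcbdeddaadebae'
  #26 SA[26]=9  'edacdbcbdeddaadebae'
  #27 SA[27]=18  'eddaadebae'

SA = [21, 11, 22, 26, 2, 25, 14, 5, 7, 16, 4, 15, 0, 12, 20, 10, 1, 13, 6, 19, 23, 8, 17, 27, 24, 3, 9, 18]
i: (SA[i-1],SA[i]) lcp shared
  1: (21,11) 1 'a'
  2: (11,22) 1 'a'
  3: (22,26) 1 'a'
  4: (26,2) 2 'ae'
  5: (2,25) 0 ''
  6: (25,14) 1 'b'
  7: (14,5) 1 'b'
  8: (5,7) 2 'bd'
  9: (7,16) 4 'bded'
  10: (16,4) 0 ''
  11: (4,15) 3 'cbd'
  12: (15,0) 1 'c'
  13: (0,12) 2 'cd'
  14: (12,20) 0 ''
  15: (20,10) 2 'da'
  16: (10,1) 2 'da'
  17: (1,13) 1 'd'
  18: (13,6) 2 'db'
  19: (6,19) 1 'd'
  20: (19,23) 1 'd'
  21: (23,8) 2 'de'
  22: (8,17) 3 'ded'
  23: (17,27) 0 ''
  24: (27,24) 1 'e'
  25: (24,3) 1 'e'
  26: (3,9) 1 'e'
  27: (9,18) 2 'ed'

[0, 1, 1, 1, 2, 0, 1, 1, 2, 4, 0, 3, 1, 2, 0, 2, 2, 1, 2, 1, 1, 2, 3, 0, 1, 1, 1, 2]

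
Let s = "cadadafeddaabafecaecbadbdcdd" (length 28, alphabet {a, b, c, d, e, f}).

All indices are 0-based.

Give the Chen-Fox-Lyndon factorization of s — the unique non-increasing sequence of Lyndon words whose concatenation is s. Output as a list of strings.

emit factor 1: 'c' (i=0, period=1)
emit factor 2: 'adadafedd' (i=1, period=9)
emit factor 3: 'aabafecaecbadbdcdd' (i=10, period=18)

["c", "adadafedd", "aabafecaecbadbdcdd"]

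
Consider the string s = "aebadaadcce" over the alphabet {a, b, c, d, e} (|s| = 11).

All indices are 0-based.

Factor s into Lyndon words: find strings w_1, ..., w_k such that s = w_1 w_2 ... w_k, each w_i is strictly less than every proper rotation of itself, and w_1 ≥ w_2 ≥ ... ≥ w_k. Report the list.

emit factor 1: 'aeb' (i=0, period=3)
emit factor 2: 'ad' (i=3, period=2)
emit factor 3: 'aadcce' (i=5, period=6)

["aeb", "ad", "aadcce"]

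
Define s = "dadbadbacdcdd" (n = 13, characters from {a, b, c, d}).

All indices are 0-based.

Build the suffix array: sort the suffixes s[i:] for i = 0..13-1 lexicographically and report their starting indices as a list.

[7, 4, 1, 6, 3, 8, 10, 12, 0, 5, 2, 9, 11]

rank | idx | suffix
   0 |   7 | acdcdd
   1 |   4 | adbacdcdd
   2 |   1 | adbadbacdcdd
   3 |   6 | bacdcdd
   4 |   3 | badbacdcdd
   5 |   8 | cdcdd
   6 |  10 | cdd
   7 |  12 | d
   8 |   0 | dadbadbacdcdd
   9 |   5 | dbacdcdd
  10 |   2 | dbadbacdcdd
  11 |   9 | dcdd
  12 |  11 | dd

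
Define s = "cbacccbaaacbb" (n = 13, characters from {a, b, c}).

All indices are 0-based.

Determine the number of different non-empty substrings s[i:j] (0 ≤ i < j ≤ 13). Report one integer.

74

rank | idx | suffix
   0 |   7 | aaacbb
   1 |   8 | aacbb
   2 |   9 | acbb
   3 |   2 | acccbaaacbb
   4 |  12 | b
   5 |   6 | baaacbb
   6 |   1 | bacccbaaacbb
   7 |  11 | bb
   8 |   5 | cbaaacbb
   9 |   0 | cbacccbaaacbb
  10 |  10 | cbb
  11 |   4 | ccbaaacbb
  12 |   3 | cccbaaacbb

SA = [7, 8, 9, 2, 12, 6, 1, 11, 5, 0, 10, 4, 3]
i: (SA[i-1],SA[i]) lcp shared
  1: (7,8) 2 'aa'
  2: (8,9) 1 'a'
  3: (9,2) 2 'ac'
  4: (2,12) 0 ''
  5: (12,6) 1 'b'
  6: (6,1) 2 'ba'
  7: (1,11) 1 'b'
  8: (11,5) 0 ''
  9: (5,0) 3 'cba'
  10: (0,10) 2 'cb'
  11: (10,4) 1 'c'
  12: (4,3) 2 'cc'

n(n+1)/2 = 13·14/2 = 91
Σ LCP = 0 + 2 + 1 + 2 + 0 + 1 + 2 + 1 + 0 + 3 + 2 + 1 + 2 = 17
distinct = 91 − 17 = 74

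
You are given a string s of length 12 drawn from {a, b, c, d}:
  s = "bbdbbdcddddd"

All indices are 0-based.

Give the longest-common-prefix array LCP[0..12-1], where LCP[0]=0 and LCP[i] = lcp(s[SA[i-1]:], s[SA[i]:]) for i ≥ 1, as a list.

[0, 3, 1, 2, 0, 0, 1, 1, 1, 2, 3, 4]

sorted suffixes:
  #0 SA[0]=0  'bbdbbdcddddd'
  #1 SA[1]=3  'bbdcddddd'
  #2 SA[2]=1  'bdbbdcddddd'
  #3 SA[3]=4  'bdcddddd'
  #4 SA[4]=6  'cddddd'
  #5 SA[5]=11  'd'
  #6 SA[6]=2  'dbbdcddddd'
  #7 SA[7]=5  'dcddddd'
  #8 SA[8]=10  'dd'
  #9 SA[9]=9  'ddd'
  #10 SA[10]=8  'dddd'
  #11 SA[11]=7  'ddddd'

SA = [0, 3, 1, 4, 6, 11, 2, 5, 10, 9, 8, 7]
i: (SA[i-1],SA[i]) lcp shared
  1: (0,3) 3 'bbd'
  2: (3,1) 1 'b'
  3: (1,4) 2 'bd'
  4: (4,6) 0 ''
  5: (6,11) 0 ''
  6: (11,2) 1 'd'
  7: (2,5) 1 'd'
  8: (5,10) 1 'd'
  9: (10,9) 2 'dd'
  10: (9,8) 3 'ddd'
  11: (8,7) 4 'dddd'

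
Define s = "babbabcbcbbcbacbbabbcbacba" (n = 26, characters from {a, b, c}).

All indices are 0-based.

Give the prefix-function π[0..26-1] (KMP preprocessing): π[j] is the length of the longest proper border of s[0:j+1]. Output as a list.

π[0] = 0
j=1 s[j]='a': π[1]=0 (border '')
j=2 s[j]='b': π[2]=1 (border 'b')
j=3 s[j]='b': k: 1→0; π[3]=1 (border 'b')
j=4 s[j]='a': π[4]=2 (border 'ba')
j=5 s[j]='b': π[5]=3 (border 'bab')
j=6 s[j]='c': k: 3→1→0; π[6]=0 (border '')
j=7 s[j]='b': π[7]=1 (border 'b')
j=8 s[j]='c': k: 1→0; π[8]=0 (border '')
j=9 s[j]='b': π[9]=1 (border 'b')
j=10 s[j]='b': k: 1→0; π[10]=1 (border 'b')
j=11 s[j]='c': k: 1→0; π[11]=0 (border '')
j=12 s[j]='b': π[12]=1 (border 'b')
j=13 s[j]='a': π[13]=2 (border 'ba')
j=14 s[j]='c': k: 2→0; π[14]=0 (border '')
j=15 s[j]='b': π[15]=1 (border 'b')
j=16 s[j]='b': k: 1→0; π[16]=1 (border 'b')
j=17 s[j]='a': π[17]=2 (border 'ba')
j=18 s[j]='b': π[18]=3 (border 'bab')
j=19 s[j]='b': π[19]=4 (border 'babb')
j=20 s[j]='c': k: 4→1→0; π[20]=0 (border '')
j=21 s[j]='b': π[21]=1 (border 'b')
j=22 s[j]='a': π[22]=2 (border 'ba')
j=23 s[j]='c': k: 2→0; π[23]=0 (border '')
j=24 s[j]='b': π[24]=1 (border 'b')
j=25 s[j]='a': π[25]=2 (border 'ba')

[0, 0, 1, 1, 2, 3, 0, 1, 0, 1, 1, 0, 1, 2, 0, 1, 1, 2, 3, 4, 0, 1, 2, 0, 1, 2]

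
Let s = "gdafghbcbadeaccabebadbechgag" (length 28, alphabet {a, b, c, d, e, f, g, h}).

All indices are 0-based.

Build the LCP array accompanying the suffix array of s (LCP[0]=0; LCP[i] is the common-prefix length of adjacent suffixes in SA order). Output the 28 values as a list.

[0, 1, 1, 2, 1, 1, 0, 3, 1, 1, 2, 0, 1, 1, 1, 0, 1, 1, 0, 1, 1, 0, 0, 1, 1, 1, 0, 1]

rank | idx | suffix
   0 |  15 | abebadbechgag
   1 |  12 | accabebadbechgag
   2 |  19 | adbechgag
   3 |   9 | adeaccabebadbechgag
   4 |   2 | afghbcbadeaccabebadbechgag
   5 |  26 | ag
   6 |  18 | badbechgag
   7 |   8 | badeaccabebadbechgag
   8 |   6 | bcbadeaccabebadbechgag
   9 |  16 | bebadbechgag
  10 |  21 | bechgag
  11 |  14 | cabebadbechgag
  12 |   7 | cbadeaccabebadbechgag
  13 |  13 | ccabebadbechgag
  14 |  23 | chgag
  15 |   1 | dafghbcbadeaccabebadbechgag
  16 |  20 | dbechgag
  17 |  10 | deaccabebadbechgag
  18 |  11 | eaccabebadbechgag
  19 |  17 | ebadbechgag
  20 |  22 | echgag
  21 |   3 | fghbcbadeaccabebadbechgag
  22 |  27 | g
  23 |  25 | gag
  24 |   0 | gdafghbcbadeaccabebadbechgag
  25 |   4 | ghbcbadeaccabebadbechgag
  26 |   5 | hbcbadeaccabebadbechgag
  27 |  24 | hgag

SA = [15, 12, 19, 9, 2, 26, 18, 8, 6, 16, 21, 14, 7, 13, 23, 1, 20, 10, 11, 17, 22, 3, 27, 25, 0, 4, 5, 24]
rank  pair      lcp
   1  s[15:],s[12:]  1  'a'
   2  s[12:],s[19:]  1  'a'
   3  s[19:],s[9:]  2  'ad'
   4  s[9:],s[2:]  1  'a'
   5  s[2:],s[26:]  1  'a'
   6  s[26:],s[18:]  0  ''
   7  s[18:],s[8:]  3  'bad'
   8  s[8:],s[6:]  1  'b'
   9  s[6:],s[16:]  1  'b'
  10  s[16:],s[21:]  2  'be'
  11  s[21:],s[14:]  0  ''
  12  s[14:],s[7:]  1  'c'
  13  s[7:],s[13:]  1  'c'
  14  s[13:],s[23:]  1  'c'
  15  s[23:],s[1:]  0  ''
  16  s[1:],s[20:]  1  'd'
  17  s[20:],s[10:]  1  'd'
  18  s[10:],s[11:]  0  ''
  19  s[11:],s[17:]  1  'e'
  20  s[17:],s[22:]  1  'e'
  21  s[22:],s[3:]  0  ''
  22  s[3:],s[27:]  0  ''
  23  s[27:],s[25:]  1  'g'
  24  s[25:],s[0:]  1  'g'
  25  s[0:],s[4:]  1  'g'
  26  s[4:],s[5:]  0  ''
  27  s[5:],s[24:]  1  'h'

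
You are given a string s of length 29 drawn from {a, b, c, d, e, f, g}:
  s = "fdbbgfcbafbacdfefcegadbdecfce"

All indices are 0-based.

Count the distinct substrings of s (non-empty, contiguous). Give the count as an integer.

rank→(start, suffix):
  0 → (11, 'acdfefcegadbdecfce')
  1 → (20, 'adbdecfce')
  2 → (8, 'afbacdfefcegadbdecfce')
  3 → (10, 'bacdfefcegadbdecfce')
  4 → (7, 'bafbacdfefcegadbdecfce')
  5 → (2, 'bbgfcbafbacdfefcegadbdecfce')
  6 → (22, 'bdecfce')
  7 → (3, 'bgfcbafbacdfefcegadbdecfce')
  8 → (6, 'cbafbacdfefcegadbdecfce')
  9 → (12, 'cdfefcegadbdecfce')
  10 → (27, 'ce')
  11 → (17, 'cegadbdecfce')
  12 → (25, 'cfce')
  13 → (1, 'dbbgfcbafbacdfefcegadbdecfce')
  14 → (21, 'dbdecfce')
  15 → (23, 'decfce')
  16 → (13, 'dfefcegadbdecfce')
  17 → (28, 'e')
  18 → (24, 'ecfce')
  19 → (15, 'efcegadbdecfce')
  20 → (18, 'egadbdecfce')
  21 → (9, 'fbacdfefcegadbdecfce')
  22 → (5, 'fcbafbacdfefcegadbdecfce')
  23 → (26, 'fce')
  24 → (16, 'fcegadbdecfce')
  25 → (0, 'fdbbgfcbafbacdfefcegadbdecfce')
  26 → (14, 'fefcegadbdecfce')
  27 → (19, 'gadbdecfce')
  28 → (4, 'gfcbafbacdfefcegadbdecfce')

SA = [11, 20, 8, 10, 7, 2, 22, 3, 6, 12, 27, 17, 25, 1, 21, 23, 13, 28, 24, 15, 18, 9, 5, 26, 16, 0, 14, 19, 4]
rank  pair      lcp
   1  s[11:],s[20:]  1  'a'
   2  s[20:],s[8:]  1  'a'
   3  s[8:],s[10:]  0  ''
   4  s[10:],s[7:]  2  'ba'
   5  s[7:],s[2:]  1  'b'
   6  s[2:],s[22:]  1  'b'
   7  s[22:],s[3:]  1  'b'
   8  s[3:],s[6:]  0  ''
   9  s[6:],s[12:]  1  'c'
  10  s[12:],s[27:]  1  'c'
  11  s[27:],s[17:]  2  'ce'
  12  s[17:],s[25:]  1  'c'
  13  s[25:],s[1:]  0  ''
  14  s[1:],s[21:]  2  'db'
  15  s[21:],s[23:]  1  'd'
  16  s[23:],s[13:]  1  'd'
  17  s[13:],s[28:]  0  ''
  18  s[28:],s[24:]  1  'e'
  19  s[24:],s[15:]  1  'e'
  20  s[15:],s[18:]  1  'e'
  21  s[18:],s[9:]  0  ''
  22  s[9:],s[5:]  1  'f'
  23  s[5:],s[26:]  2  'fc'
  24  s[26:],s[16:]  3  'fce'
  25  s[16:],s[0:]  1  'f'
  26  s[0:],s[14:]  1  'f'
  27  s[14:],s[19:]  0  ''
  28  s[19:],s[4:]  1  'g'

n(n+1)/2 = 29·30/2 = 435
Σ LCP = 0 + 1 + 1 + 0 + 2 + 1 + 1 + 1 + 0 + 1 + 1 + 2 + 1 + 0 + 2 + 1 + 1 + 0 + 1 + 1 + 1 + 0 + 1 + 2 + 3 + 1 + 1 + 0 + 1 = 28
distinct = 435 − 28 = 407

407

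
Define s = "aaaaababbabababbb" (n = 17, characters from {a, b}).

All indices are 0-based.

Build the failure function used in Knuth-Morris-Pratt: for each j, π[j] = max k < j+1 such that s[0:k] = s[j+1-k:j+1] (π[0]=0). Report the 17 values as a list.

π[0] = 0
j=1 s[j]='a': π[1]=1 (border 'a')
j=2 s[j]='a': π[2]=2 (border 'aa')
j=3 s[j]='a': π[3]=3 (border 'aaa')
j=4 s[j]='a': π[4]=4 (border 'aaaa')
j=5 s[j]='b': k: 4→3→2→1→0; π[5]=0 (border '')
j=6 s[j]='a': π[6]=1 (border 'a')
j=7 s[j]='b': k: 1→0; π[7]=0 (border '')
j=8 s[j]='b': π[8]=0 (border '')
j=9 s[j]='a': π[9]=1 (border 'a')
j=10 s[j]='b': k: 1→0; π[10]=0 (border '')
j=11 s[j]='a': π[11]=1 (border 'a')
j=12 s[j]='b': k: 1→0; π[12]=0 (border '')
j=13 s[j]='a': π[13]=1 (border 'a')
j=14 s[j]='b': k: 1→0; π[14]=0 (border '')
j=15 s[j]='b': π[15]=0 (border '')
j=16 s[j]='b': π[16]=0 (border '')

[0, 1, 2, 3, 4, 0, 1, 0, 0, 1, 0, 1, 0, 1, 0, 0, 0]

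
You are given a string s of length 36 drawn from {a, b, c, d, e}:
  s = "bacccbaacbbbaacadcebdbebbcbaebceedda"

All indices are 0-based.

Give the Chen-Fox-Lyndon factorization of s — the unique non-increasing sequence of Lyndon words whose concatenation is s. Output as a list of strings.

["b", "acccb", "aacbbb", "aacadcebdbebbcbaebceedd", "a"]

emit factor 1: 'b' (i=0, period=1)
emit factor 2: 'acccb' (i=1, period=5)
emit factor 3: 'aacbbb' (i=6, period=6)
emit factor 4: 'aacadcebdbebbcbaebceedd' (i=12, period=23)
emit factor 5: 'a' (i=35, period=1)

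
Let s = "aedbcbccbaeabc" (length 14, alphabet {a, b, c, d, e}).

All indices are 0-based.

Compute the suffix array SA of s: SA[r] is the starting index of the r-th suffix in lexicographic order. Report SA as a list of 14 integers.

rank→(start, suffix):
  0 → (11, 'abc')
  1 → (9, 'aeabc')
  2 → (0, 'aedbcbccbaeabc')
  3 → (8, 'baeabc')
  4 → (12, 'bc')
  5 → (3, 'bcbccbaeabc')
  6 → (5, 'bccbaeabc')
  7 → (13, 'c')
  8 → (7, 'cbaeabc')
  9 → (4, 'cbccbaeabc')
  10 → (6, 'ccbaeabc')
  11 → (2, 'dbcbccbaeabc')
  12 → (10, 'eabc')
  13 → (1, 'edbcbccbaeabc')

[11, 9, 0, 8, 12, 3, 5, 13, 7, 4, 6, 2, 10, 1]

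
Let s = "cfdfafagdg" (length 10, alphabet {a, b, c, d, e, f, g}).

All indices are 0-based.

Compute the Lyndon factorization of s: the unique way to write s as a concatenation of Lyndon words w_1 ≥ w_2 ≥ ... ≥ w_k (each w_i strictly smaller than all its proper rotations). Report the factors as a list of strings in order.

emit factor 1: 'cfdf' (i=0, period=4)
emit factor 2: 'afagdg' (i=4, period=6)

["cfdf", "afagdg"]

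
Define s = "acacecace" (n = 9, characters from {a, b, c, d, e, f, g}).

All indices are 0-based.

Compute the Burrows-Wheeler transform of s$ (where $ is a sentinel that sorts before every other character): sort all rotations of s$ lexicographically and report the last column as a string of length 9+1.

rank  rotation    last
    0  $acacecace  e
    1  acacecace$  $
    2  ace$acacec  c
    3  acecace$ac  c
    4  cace$acace  e
    5  cacecace$a  a
    6  ce$acaceca  a
    7  cecace$aca  a
    8  e$acacecac  c
    9  ecace$acac  c

e$cceaaacc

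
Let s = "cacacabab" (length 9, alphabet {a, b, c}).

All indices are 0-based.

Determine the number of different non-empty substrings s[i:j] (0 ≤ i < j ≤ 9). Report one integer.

rank | idx | suffix
   0 |   7 | ab
   1 |   5 | abab
   2 |   3 | acabab
   3 |   1 | acacabab
   4 |   8 | b
   5 |   6 | bab
   6 |   4 | cabab
   7 |   2 | cacabab
   8 |   0 | cacacabab

SA = [7, 5, 3, 1, 8, 6, 4, 2, 0]
i: (SA[i-1],SA[i]) lcp shared
  1: (7,5) 2 'ab'
  2: (5,3) 1 'a'
  3: (3,1) 3 'aca'
  4: (1,8) 0 ''
  5: (8,6) 1 'b'
  6: (6,4) 0 ''
  7: (4,2) 2 'ca'
  8: (2,0) 4 'caca'

n(n+1)/2 = 9·10/2 = 45
Σ LCP = 0 + 2 + 1 + 3 + 0 + 1 + 0 + 2 + 4 = 13
distinct = 45 − 13 = 32

32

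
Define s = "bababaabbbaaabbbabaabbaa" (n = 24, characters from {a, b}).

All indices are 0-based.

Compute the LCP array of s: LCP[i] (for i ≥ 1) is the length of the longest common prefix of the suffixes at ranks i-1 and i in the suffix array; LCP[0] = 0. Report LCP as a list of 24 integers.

[0, 1, 2, 2, 4, 6, 1, 6, 3, 2, 3, 5, 0, 3, 3, 5, 2, 7, 4, 1, 4, 3, 2, 4]

sorted suffixes:
  #0 SA[0]=23  'a'
  #1 SA[1]=22  'aa'
  #2 SA[2]=10  'aaabbbabaabbaa'
  #3 SA[3]=18  'aabbaa'
  #4 SA[4]=5  'aabbbaaabbbabaabbaa'
  #5 SA[5]=11  'aabbbabaabbaa'
  #6 SA[6]=16  'abaabbaa'
  #7 SA[7]=3  'abaabbbaaabbbabaabbaa'
  #8 SA[8]=1  'ababaabbbaaabbbabaabbaa'
  #9 SA[9]=19  'abbaa'
  #10 SA[10]=6  'abbbaaabbbabaabbaa'
  #11 SA[11]=12  'abbbabaabbaa'
  #12 SA[12]=21  'baa'
  #13 SA[13]=9  'baaabbbabaabbaa'
  #14 SA[14]=17  'baabbaa'
  #15 SA[15]=4  'baabbbaaabbbabaabbaa'
  #16 SA[16]=15  'babaabbaa'
  #17 SA[17]=2  'babaabbbaaabbbabaabbaa'
  #18 SA[18]=0  'bababaabbbaaabbbabaabbaa'
  #19 SA[19]=20  'bbaa'
  #20 SA[20]=8  'bbaaabbbabaabbaa'
  #21 SA[21]=14  'bbabaabbaa'
  #22 SA[22]=7  'bbbaaabbbabaabbaa'
  #23 SA[23]=13  'bbbabaabbaa'

SA = [23, 22, 10, 18, 5, 11, 16, 3, 1, 19, 6, 12, 21, 9, 17, 4, 15, 2, 0, 20, 8, 14, 7, 13]
[i] adj suffixes → lcp
  [1] 23/22 → 1 ('a')
  [2] 22/10 → 2 ('aa')
  [3] 10/18 → 2 ('aa')
  [4] 18/5 → 4 ('aabb')
  [5] 5/11 → 6 ('aabbba')
  [6] 11/16 → 1 ('a')
  [7] 16/3 → 6 ('abaabb')
  [8] 3/1 → 3 ('aba')
  [9] 1/19 → 2 ('ab')
  [10] 19/6 → 3 ('abb')
  [11] 6/12 → 5 ('abbba')
  [12] 12/21 → 0 ('')
  [13] 21/9 → 3 ('baa')
  [14] 9/17 → 3 ('baa')
  [15] 17/4 → 5 ('baabb')
  [16] 4/15 → 2 ('ba')
  [17] 15/2 → 7 ('babaabb')
  [18] 2/0 → 4 ('baba')
  [19] 0/20 → 1 ('b')
  [20] 20/8 → 4 ('bbaa')
  [21] 8/14 → 3 ('bba')
  [22] 14/7 → 2 ('bb')
  [23] 7/13 → 4 ('bbba')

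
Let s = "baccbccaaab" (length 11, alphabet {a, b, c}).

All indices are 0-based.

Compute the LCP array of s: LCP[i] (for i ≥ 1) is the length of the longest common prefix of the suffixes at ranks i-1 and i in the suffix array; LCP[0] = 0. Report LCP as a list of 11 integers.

sorted suffixes:
  #0 SA[0]=7  'aaab'
  #1 SA[1]=8  'aab'
  #2 SA[2]=9  'ab'
  #3 SA[3]=1  'accbccaaab'
  #4 SA[4]=10  'b'
  #5 SA[5]=0  'baccbccaaab'
  #6 SA[6]=4  'bccaaab'
  #7 SA[7]=6  'caaab'
  #8 SA[8]=3  'cbccaaab'
  #9 SA[9]=5  'ccaaab'
  #10 SA[10]=2  'ccbccaaab'

SA = [7, 8, 9, 1, 10, 0, 4, 6, 3, 5, 2]
[i] adj suffixes → lcp
  [1] 7/8 → 2 ('aa')
  [2] 8/9 → 1 ('a')
  [3] 9/1 → 1 ('a')
  [4] 1/10 → 0 ('')
  [5] 10/0 → 1 ('b')
  [6] 0/4 → 1 ('b')
  [7] 4/6 → 0 ('')
  [8] 6/3 → 1 ('c')
  [9] 3/5 → 1 ('c')
  [10] 5/2 → 2 ('cc')

[0, 2, 1, 1, 0, 1, 1, 0, 1, 1, 2]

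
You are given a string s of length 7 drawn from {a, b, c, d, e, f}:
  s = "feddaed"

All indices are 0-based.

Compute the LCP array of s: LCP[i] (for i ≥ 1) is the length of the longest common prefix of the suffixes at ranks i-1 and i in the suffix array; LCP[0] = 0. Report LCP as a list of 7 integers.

sorted suffixes:
  #0 SA[0]=4  'aed'
  #1 SA[1]=6  'd'
  #2 SA[2]=3  'daed'
  #3 SA[3]=2  'ddaed'
  #4 SA[4]=5  'ed'
  #5 SA[5]=1  'eddaed'
  #6 SA[6]=0  'feddaed'

SA = [4, 6, 3, 2, 5, 1, 0]
rank  pair      lcp
   1  s[4:],s[6:]  0  ''
   2  s[6:],s[3:]  1  'd'
   3  s[3:],s[2:]  1  'd'
   4  s[2:],s[5:]  0  ''
   5  s[5:],s[1:]  2  'ed'
   6  s[1:],s[0:]  0  ''

[0, 0, 1, 1, 0, 2, 0]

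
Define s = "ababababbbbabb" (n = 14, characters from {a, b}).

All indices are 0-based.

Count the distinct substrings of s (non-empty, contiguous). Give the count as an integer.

69

rank→(start, suffix):
  0 → (0, 'ababababbbbabb')
  1 → (2, 'abababbbbabb')
  2 → (4, 'ababbbbabb')
  3 → (11, 'abb')
  4 → (6, 'abbbbabb')
  5 → (13, 'b')
  6 → (1, 'babababbbbabb')
  7 → (3, 'bababbbbabb')
  8 → (10, 'babb')
  9 → (5, 'babbbbabb')
  10 → (12, 'bb')
  11 → (9, 'bbabb')
  12 → (8, 'bbbabb')
  13 → (7, 'bbbbabb')

SA = [0, 2, 4, 11, 6, 13, 1, 3, 10, 5, 12, 9, 8, 7]
[i] adj suffixes → lcp
  [1] 0/2 → 6 ('ababab')
  [2] 2/4 → 4 ('abab')
  [3] 4/11 → 2 ('ab')
  [4] 11/6 → 3 ('abb')
  [5] 6/13 → 0 ('')
  [6] 13/1 → 1 ('b')
  [7] 1/3 → 5 ('babab')
  [8] 3/10 → 3 ('bab')
  [9] 10/5 → 4 ('babb')
  [10] 5/12 → 1 ('b')
  [11] 12/9 → 2 ('bb')
  [12] 9/8 → 2 ('bb')
  [13] 8/7 → 3 ('bbb')

n(n+1)/2 = 14·15/2 = 105
Σ LCP = 0 + 6 + 4 + 2 + 3 + 0 + 1 + 5 + 3 + 4 + 1 + 2 + 2 + 3 = 36
distinct = 105 − 36 = 69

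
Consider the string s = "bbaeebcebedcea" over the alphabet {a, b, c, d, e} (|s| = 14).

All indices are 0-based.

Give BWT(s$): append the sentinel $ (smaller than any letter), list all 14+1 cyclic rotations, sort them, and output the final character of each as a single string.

rank  rotation         last
    0  $bbaeebcebedcea  a
    1  a$bbaeebcebedce  e
    2  aeebcebedcea$bb  b
    3  baeebcebedcea$b  b
    4  bbaeebcebedcea$  $
    5  bcebedcea$bbaee  e
    6  bedcea$bbaeebce  e
    7  cea$bbaeebcebed  d
    8  cebedcea$bbaeeb  b
    9  dcea$bbaeebcebe  e
   10  ea$bbaeebcebedc  c
   11  ebcebedcea$bbae  e
   12  ebedcea$bbaeebc  c
   13  edcea$bbaeebceb  b
   14  eebcebedcea$bba  a

aebb$eedbececba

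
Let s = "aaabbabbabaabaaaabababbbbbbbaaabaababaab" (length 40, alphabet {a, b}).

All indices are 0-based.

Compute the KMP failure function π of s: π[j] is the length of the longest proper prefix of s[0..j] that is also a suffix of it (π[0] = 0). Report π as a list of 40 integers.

π[0] = 0
j=1 s[j]='a': π[1]=1 (border 'a')
j=2 s[j]='a': π[2]=2 (border 'aa')
j=3 s[j]='b': k: 2→1→0; π[3]=0 (border '')
j=4 s[j]='b': π[4]=0 (border '')
j=5 s[j]='a': π[5]=1 (border 'a')
j=6 s[j]='b': k: 1→0; π[6]=0 (border '')
j=7 s[j]='b': π[7]=0 (border '')
j=8 s[j]='a': π[8]=1 (border 'a')
j=9 s[j]='b': k: 1→0; π[9]=0 (border '')
j=10 s[j]='a': π[10]=1 (border 'a')
j=11 s[j]='a': π[11]=2 (border 'aa')
j=12 s[j]='b': k: 2→1→0; π[12]=0 (border '')
j=13 s[j]='a': π[13]=1 (border 'a')
j=14 s[j]='a': π[14]=2 (border 'aa')
j=15 s[j]='a': π[15]=3 (border 'aaa')
j=16 s[j]='a': k: 3→2; π[16]=3 (border 'aaa')
j=17 s[j]='b': π[17]=4 (border 'aaab')
j=18 s[j]='a': k: 4→0; π[18]=1 (border 'a')
j=19 s[j]='b': k: 1→0; π[19]=0 (border '')
j=20 s[j]='a': π[20]=1 (border 'a')
j=21 s[j]='b': k: 1→0; π[21]=0 (border '')
j=22 s[j]='b': π[22]=0 (border '')
j=23 s[j]='b': π[23]=0 (border '')
j=24 s[j]='b': π[24]=0 (border '')
j=25 s[j]='b': π[25]=0 (border '')
j=26 s[j]='b': π[26]=0 (border '')
j=27 s[j]='b': π[27]=0 (border '')
j=28 s[j]='a': π[28]=1 (border 'a')
j=29 s[j]='a': π[29]=2 (border 'aa')
j=30 s[j]='a': π[30]=3 (border 'aaa')
j=31 s[j]='b': π[31]=4 (border 'aaab')
j=32 s[j]='a': k: 4→0; π[32]=1 (border 'a')
j=33 s[j]='a': π[33]=2 (border 'aa')
j=34 s[j]='b': k: 2→1→0; π[34]=0 (border '')
j=35 s[j]='a': π[35]=1 (border 'a')
j=36 s[j]='b': k: 1→0; π[36]=0 (border '')
j=37 s[j]='a': π[37]=1 (border 'a')
j=38 s[j]='a': π[38]=2 (border 'aa')
j=39 s[j]='b': k: 2→1→0; π[39]=0 (border '')

[0, 1, 2, 0, 0, 1, 0, 0, 1, 0, 1, 2, 0, 1, 2, 3, 3, 4, 1, 0, 1, 0, 0, 0, 0, 0, 0, 0, 1, 2, 3, 4, 1, 2, 0, 1, 0, 1, 2, 0]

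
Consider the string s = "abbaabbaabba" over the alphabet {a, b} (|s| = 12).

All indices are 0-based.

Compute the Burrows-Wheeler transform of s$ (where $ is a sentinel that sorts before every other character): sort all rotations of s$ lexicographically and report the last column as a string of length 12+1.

abbbaa$bbbaaa

rank  rotation       last
    0  $abbaabbaabba  a
    1  a$abbaabbaabb  b
    2  aabba$abbaabb  b
    3  aabbaabba$abb  b
    4  abba$abbaabba  a
    5  abbaabba$abba  a
    6  abbaabbaabba$  $
    7  ba$abbaabbaab  b
    8  baabba$abbaab  b
    9  baabbaabba$ab  b
   10  bba$abbaabbaa  a
   11  bbaabba$abbaa  a
   12  bbaabbaabba$a  a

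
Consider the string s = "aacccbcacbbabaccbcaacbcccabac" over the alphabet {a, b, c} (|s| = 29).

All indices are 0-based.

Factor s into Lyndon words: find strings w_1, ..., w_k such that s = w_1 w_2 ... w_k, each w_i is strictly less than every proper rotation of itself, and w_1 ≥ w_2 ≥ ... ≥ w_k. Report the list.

["aacccbcacbbabaccbc", "aacbcccabac"]

emit factor 1: 'aacccbcacbbabaccbc' (i=0, period=18)
emit factor 2: 'aacbcccabac' (i=18, period=11)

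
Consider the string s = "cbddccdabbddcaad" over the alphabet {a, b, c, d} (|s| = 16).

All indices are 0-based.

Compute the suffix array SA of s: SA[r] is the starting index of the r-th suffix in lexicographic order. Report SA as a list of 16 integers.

[13, 7, 14, 8, 9, 1, 12, 0, 4, 5, 15, 6, 11, 3, 10, 2]

rank→(start, suffix):
  0 → (13, 'aad')
  1 → (7, 'abbddcaad')
  2 → (14, 'ad')
  3 → (8, 'bbddcaad')
  4 → (9, 'bddcaad')
  5 → (1, 'bddccdabbddcaad')
  6 → (12, 'caad')
  7 → (0, 'cbddccdabbddcaad')
  8 → (4, 'ccdabbddcaad')
  9 → (5, 'cdabbddcaad')
  10 → (15, 'd')
  11 → (6, 'dabbddcaad')
  12 → (11, 'dcaad')
  13 → (3, 'dccdabbddcaad')
  14 → (10, 'ddcaad')
  15 → (2, 'ddccdabbddcaad')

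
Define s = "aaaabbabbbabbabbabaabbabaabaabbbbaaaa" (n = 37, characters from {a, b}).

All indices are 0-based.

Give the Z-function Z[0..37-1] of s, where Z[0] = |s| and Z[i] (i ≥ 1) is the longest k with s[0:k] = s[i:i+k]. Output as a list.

[37, 3, 2, 1, 0, 0, 1, 0, 0, 0, 1, 0, 0, 1, 0, 0, 1, 0, 2, 1, 0, 0, 1, 0, 2, 1, 0, 2, 1, 0, 0, 0, 0, 4, 3, 2, 1]

Z[0]=37
i=1: i≥r, start 0; Z[1]=3 grow→box=[1,4)
i=2: min(r-i=2, Z[1]=3)=2; Z[2]=2
i=3: min(r-i=1, Z[2]=2)=1; Z[3]=1
i=4: i≥r, start 0; Z[4]=0
i=5: i≥r, start 0; Z[5]=0
i=6: i≥r, start 0; Z[6]=1 grow→box=[6,7)
i=7: i≥r, start 0; Z[7]=0
i=8: i≥r, start 0; Z[8]=0
i=9: i≥r, start 0; Z[9]=0
i=10: i≥r, start 0; Z[10]=1 grow→box=[10,11)
i=11: i≥r, start 0; Z[11]=0
i=12: i≥r, start 0; Z[12]=0
i=13: i≥r, start 0; Z[13]=1 grow→box=[13,14)
i=14: i≥r, start 0; Z[14]=0
i=15: i≥r, start 0; Z[15]=0
i=16: i≥r, start 0; Z[16]=1 grow→box=[16,17)
i=17: i≥r, start 0; Z[17]=0
i=18: i≥r, start 0; Z[18]=2 grow→box=[18,20)
i=19: min(r-i=1, Z[1]=3)=1; Z[19]=1
i=20: i≥r, start 0; Z[20]=0
i=21: i≥r, start 0; Z[21]=0
i=22: i≥r, start 0; Z[22]=1 grow→box=[22,23)
i=23: i≥r, start 0; Z[23]=0
i=24: i≥r, start 0; Z[24]=2 grow→box=[24,26)
i=25: min(r-i=1, Z[1]=3)=1; Z[25]=1
i=26: i≥r, start 0; Z[26]=0
i=27: i≥r, start 0; Z[27]=2 grow→box=[27,29)
i=28: min(r-i=1, Z[1]=3)=1; Z[28]=1
i=29: i≥r, start 0; Z[29]=0
i=30: i≥r, start 0; Z[30]=0
i=31: i≥r, start 0; Z[31]=0
i=32: i≥r, start 0; Z[32]=0
i=33: i≥r, start 0; Z[33]=4 grow→box=[33,37)
i=34: min(r-i=3, Z[1]=3)=3; Z[34]=3
i=35: min(r-i=2, Z[2]=2)=2; Z[35]=2
i=36: min(r-i=1, Z[3]=1)=1; Z[36]=1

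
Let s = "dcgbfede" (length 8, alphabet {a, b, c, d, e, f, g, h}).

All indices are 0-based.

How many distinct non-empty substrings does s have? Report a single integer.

rank→(start, suffix):
  0 → (3, 'bfede')
  1 → (1, 'cgbfede')
  2 → (0, 'dcgbfede')
  3 → (6, 'de')
  4 → (7, 'e')
  5 → (5, 'ede')
  6 → (4, 'fede')
  7 → (2, 'gbfede')

SA = [3, 1, 0, 6, 7, 5, 4, 2]
[i] adj suffixes → lcp
  [1] 3/1 → 0 ('')
  [2] 1/0 → 0 ('')
  [3] 0/6 → 1 ('d')
  [4] 6/7 → 0 ('')
  [5] 7/5 → 1 ('e')
  [6] 5/4 → 0 ('')
  [7] 4/2 → 0 ('')

n(n+1)/2 = 8·9/2 = 36
Σ LCP = 0 + 0 + 0 + 1 + 0 + 1 + 0 + 0 = 2
distinct = 36 − 2 = 34

34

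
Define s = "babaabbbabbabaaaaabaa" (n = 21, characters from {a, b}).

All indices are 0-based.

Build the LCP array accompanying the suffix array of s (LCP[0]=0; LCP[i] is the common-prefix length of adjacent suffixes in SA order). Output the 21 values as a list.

[0, 1, 2, 4, 3, 2, 3, 1, 4, 4, 2, 3, 0, 3, 3, 2, 5, 3, 1, 4, 2]

rank | idx | suffix
   0 |  20 | a
   1 |  19 | aa
   2 |  13 | aaaaabaa
   3 |  14 | aaaabaa
   4 |  15 | aaabaa
   5 |  16 | aabaa
   6 |   3 | aabbbabbabaaaaabaa
   7 |  17 | abaa
   8 |  11 | abaaaaabaa
   9 |   1 | abaabbbabbabaaaaabaa
  10 |   8 | abbabaaaaabaa
  11 |   4 | abbbabbabaaaaabaa
  12 |  18 | baa
  13 |  12 | baaaaabaa
  14 |   2 | baabbbabbabaaaaabaa
  15 |  10 | babaaaaabaa
  16 |   0 | babaabbbabbabaaaaabaa
  17 |   7 | babbabaaaaabaa
  18 |   9 | bbabaaaaabaa
  19 |   6 | bbabbabaaaaabaa
  20 |   5 | bbbabbabaaaaabaa

SA = [20, 19, 13, 14, 15, 16, 3, 17, 11, 1, 8, 4, 18, 12, 2, 10, 0, 7, 9, 6, 5]
i: (SA[i-1],SA[i]) lcp shared
  1: (20,19) 1 'a'
  2: (19,13) 2 'aa'
  3: (13,14) 4 'aaaa'
  4: (14,15) 3 'aaa'
  5: (15,16) 2 'aa'
  6: (16,3) 3 'aab'
  7: (3,17) 1 'a'
  8: (17,11) 4 'abaa'
  9: (11,1) 4 'abaa'
  10: (1,8) 2 'ab'
  11: (8,4) 3 'abb'
  12: (4,18) 0 ''
  13: (18,12) 3 'baa'
  14: (12,2) 3 'baa'
  15: (2,10) 2 'ba'
  16: (10,0) 5 'babaa'
  17: (0,7) 3 'bab'
  18: (7,9) 1 'b'
  19: (9,6) 4 'bbab'
  20: (6,5) 2 'bb'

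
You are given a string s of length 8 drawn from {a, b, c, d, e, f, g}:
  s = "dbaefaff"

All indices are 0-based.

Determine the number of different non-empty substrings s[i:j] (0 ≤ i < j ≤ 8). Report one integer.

33

sorted suffixes:
  #0 SA[0]=2  'aefaff'
  #1 SA[1]=5  'aff'
  #2 SA[2]=1  'baefaff'
  #3 SA[3]=0  'dbaefaff'
  #4 SA[4]=3  'efaff'
  #5 SA[5]=7  'f'
  #6 SA[6]=4  'faff'
  #7 SA[7]=6  'ff'

SA = [2, 5, 1, 0, 3, 7, 4, 6]
i: (SA[i-1],SA[i]) lcp shared
  1: (2,5) 1 'a'
  2: (5,1) 0 ''
  3: (1,0) 0 ''
  4: (0,3) 0 ''
  5: (3,7) 0 ''
  6: (7,4) 1 'f'
  7: (4,6) 1 'f'

n(n+1)/2 = 8·9/2 = 36
Σ LCP = 0 + 1 + 0 + 0 + 0 + 0 + 1 + 1 = 3
distinct = 36 − 3 = 33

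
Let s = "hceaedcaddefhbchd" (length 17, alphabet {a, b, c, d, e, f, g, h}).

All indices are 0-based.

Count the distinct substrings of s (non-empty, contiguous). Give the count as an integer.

rank→(start, suffix):
  0 → (7, 'addefhbchd')
  1 → (3, 'aedcaddefhbchd')
  2 → (13, 'bchd')
  3 → (6, 'caddefhbchd')
  4 → (1, 'ceaedcaddefhbchd')
  5 → (14, 'chd')
  6 → (16, 'd')
  7 → (5, 'dcaddefhbchd')
  8 → (8, 'ddefhbchd')
  9 → (9, 'defhbchd')
  10 → (2, 'eaedcaddefhbchd')
  11 → (4, 'edcaddefhbchd')
  12 → (10, 'efhbchd')
  13 → (11, 'fhbchd')
  14 → (12, 'hbchd')
  15 → (0, 'hceaedcaddefhbchd')
  16 → (15, 'hd')

SA = [7, 3, 13, 6, 1, 14, 16, 5, 8, 9, 2, 4, 10, 11, 12, 0, 15]
[i] adj suffixes → lcp
  [1] 7/3 → 1 ('a')
  [2] 3/13 → 0 ('')
  [3] 13/6 → 0 ('')
  [4] 6/1 → 1 ('c')
  [5] 1/14 → 1 ('c')
  [6] 14/16 → 0 ('')
  [7] 16/5 → 1 ('d')
  [8] 5/8 → 1 ('d')
  [9] 8/9 → 1 ('d')
  [10] 9/2 → 0 ('')
  [11] 2/4 → 1 ('e')
  [12] 4/10 → 1 ('e')
  [13] 10/11 → 0 ('')
  [14] 11/12 → 0 ('')
  [15] 12/0 → 1 ('h')
  [16] 0/15 → 1 ('h')

n(n+1)/2 = 17·18/2 = 153
Σ LCP = 0 + 1 + 0 + 0 + 1 + 1 + 0 + 1 + 1 + 1 + 0 + 1 + 1 + 0 + 0 + 1 + 1 = 10
distinct = 153 − 10 = 143

143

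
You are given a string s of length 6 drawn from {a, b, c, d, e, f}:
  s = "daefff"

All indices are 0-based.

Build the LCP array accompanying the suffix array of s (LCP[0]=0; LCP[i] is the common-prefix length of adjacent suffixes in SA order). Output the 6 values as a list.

sorted suffixes:
  #0 SA[0]=1  'aefff'
  #1 SA[1]=0  'daefff'
  #2 SA[2]=2  'efff'
  #3 SA[3]=5  'f'
  #4 SA[4]=4  'ff'
  #5 SA[5]=3  'fff'

SA = [1, 0, 2, 5, 4, 3]
i: (SA[i-1],SA[i]) lcp shared
  1: (1,0) 0 ''
  2: (0,2) 0 ''
  3: (2,5) 0 ''
  4: (5,4) 1 'f'
  5: (4,3) 2 'ff'

[0, 0, 0, 0, 1, 2]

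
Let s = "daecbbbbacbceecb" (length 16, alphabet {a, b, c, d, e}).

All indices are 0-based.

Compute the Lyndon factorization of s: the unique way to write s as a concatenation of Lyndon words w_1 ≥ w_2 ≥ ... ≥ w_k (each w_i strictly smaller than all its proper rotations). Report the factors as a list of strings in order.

emit factor 1: 'd' (i=0, period=1)
emit factor 2: 'aecbbbb' (i=1, period=7)
emit factor 3: 'acbceecb' (i=8, period=8)

["d", "aecbbbb", "acbceecb"]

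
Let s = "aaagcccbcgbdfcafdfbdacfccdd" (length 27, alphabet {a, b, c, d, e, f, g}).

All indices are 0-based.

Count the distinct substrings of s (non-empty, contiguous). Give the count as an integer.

sorted suffixes:
  #0 SA[0]=0  'aaagcccbcgbdfcafdfbdacfccdd'
  #1 SA[1]=1  'aagcccbcgbdfcafdfbdacfccdd'
  #2 SA[2]=20  'acfccdd'
  #3 SA[3]=14  'afdfbdacfccdd'
  #4 SA[4]=2  'agcccbcgbdfcafdfbdacfccdd'
  #5 SA[5]=7  'bcgbdfcafdfbdacfccdd'
  #6 SA[6]=18  'bdacfccdd'
  #7 SA[7]=10  'bdfcafdfbdacfccdd'
  #8 SA[8]=13  'cafdfbdacfccdd'
  #9 SA[9]=6  'cbcgbdfcafdfbdacfccdd'
  #10 SA[10]=5  'ccbcgbdfcafdfbdacfccdd'
  #11 SA[11]=4  'cccbcgbdfcafdfbdacfccdd'
  #12 SA[12]=23  'ccdd'
  #13 SA[13]=24  'cdd'
  #14 SA[14]=21  'cfccdd'
  #15 SA[15]=8  'cgbdfcafdfbdacfccdd'
  #16 SA[16]=26  'd'
  #17 SA[17]=19  'dacfccdd'
  #18 SA[18]=25  'dd'
  #19 SA[19]=16  'dfbdacfccdd'
  #20 SA[20]=11  'dfcafdfbdacfccdd'
  #21 SA[21]=17  'fbdacfccdd'
  #22 SA[22]=12  'fcafdfbdacfccdd'
  #23 SA[23]=22  'fccdd'
  #24 SA[24]=15  'fdfbdacfccdd'
  #25 SA[25]=9  'gbdfcafdfbdacfccdd'
  #26 SA[26]=3  'gcccbcgbdfcafdfbdacfccdd'

SA = [0, 1, 20, 14, 2, 7, 18, 10, 13, 6, 5, 4, 23, 24, 21, 8, 26, 19, 25, 16, 11, 17, 12, 22, 15, 9, 3]
rank  pair      lcp
   1  s[0:],s[1:]  2  'aa'
   2  s[1:],s[20:]  1  'a'
   3  s[20:],s[14:]  1  'a'
   4  s[14:],s[2:]  1  'a'
   5  s[2:],s[7:]  0  ''
   6  s[7:],s[18:]  1  'b'
   7  s[18:],s[10:]  2  'bd'
   8  s[10:],s[13:]  0  ''
   9  s[13:],s[6:]  1  'c'
  10  s[6:],s[5:]  1  'c'
  11  s[5:],s[4:]  2  'cc'
  12  s[4:],s[23:]  2  'cc'
  13  s[23:],s[24:]  1  'c'
  14  s[24:],s[21:]  1  'c'
  15  s[21:],s[8:]  1  'c'
  16  s[8:],s[26:]  0  ''
  17  s[26:],s[19:]  1  'd'
  18  s[19:],s[25:]  1  'd'
  19  s[25:],s[16:]  1  'd'
  20  s[16:],s[11:]  2  'df'
  21  s[11:],s[17:]  0  ''
  22  s[17:],s[12:]  1  'f'
  23  s[12:],s[22:]  2  'fc'
  24  s[22:],s[15:]  1  'f'
  25  s[15:],s[9:]  0  ''
  26  s[9:],s[3:]  1  'g'

n(n+1)/2 = 27·28/2 = 378
Σ LCP = 0 + 2 + 1 + 1 + 1 + 0 + 1 + 2 + 0 + 1 + 1 + 2 + 2 + 1 + 1 + 1 + 0 + 1 + 1 + 1 + 2 + 0 + 1 + 2 + 1 + 0 + 1 = 27
distinct = 378 − 27 = 351

351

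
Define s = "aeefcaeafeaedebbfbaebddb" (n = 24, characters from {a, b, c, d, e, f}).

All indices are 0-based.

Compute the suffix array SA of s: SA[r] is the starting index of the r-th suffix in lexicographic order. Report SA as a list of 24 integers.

rank | idx | suffix
   0 |   5 | aeafeaedebbfbaebddb
   1 |  18 | aebddb
   2 |  10 | aedebbfbaebddb
   3 |   0 | aeefcaeafeaedebbfbaebddb
   4 |   7 | afeaedebbfbaebddb
   5 |  23 | b
   6 |  17 | baebddb
   7 |  14 | bbfbaebddb
   8 |  20 | bddb
   9 |  15 | bfbaebddb
  10 |   4 | caeafeaedebbfbaebddb
  11 |  22 | db
  12 |  21 | ddb
  13 |  12 | debbfbaebddb
  14 |   9 | eaedebbfbaebddb
  15 |   6 | eafeaedebbfbaebddb
  16 |  13 | ebbfbaebddb
  17 |  19 | ebddb
  18 |  11 | edebbfbaebddb
  19 |   1 | eefcaeafeaedebbfbaebddb
  20 |   2 | efcaeafeaedebbfbaebddb
  21 |  16 | fbaebddb
  22 |   3 | fcaeafeaedebbfbaebddb
  23 |   8 | feaedebbfbaebddb

[5, 18, 10, 0, 7, 23, 17, 14, 20, 15, 4, 22, 21, 12, 9, 6, 13, 19, 11, 1, 2, 16, 3, 8]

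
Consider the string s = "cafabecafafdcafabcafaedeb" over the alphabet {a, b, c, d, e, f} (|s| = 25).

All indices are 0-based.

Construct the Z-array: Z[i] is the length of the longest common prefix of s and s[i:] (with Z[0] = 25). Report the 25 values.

[25, 0, 0, 0, 0, 0, 4, 0, 0, 0, 0, 0, 5, 0, 0, 0, 0, 4, 0, 0, 0, 0, 0, 0, 0]

Z[0]=25
i=1: i≥r, start 0; Z[1]=0
i=2: i≥r, start 0; Z[2]=0
i=3: i≥r, start 0; Z[3]=0
i=4: i≥r, start 0; Z[4]=0
i=5: i≥r, start 0; Z[5]=0
i=6: i≥r, start 0; Z[6]=4 scan→box=[6,10)
i=7: min(r-i=3, Z[1]=0)=0; Z[7]=0
i=8: min(r-i=2, Z[2]=0)=0; Z[8]=0
i=9: min(r-i=1, Z[3]=0)=0; Z[9]=0
i=10: i≥r, start 0; Z[10]=0
i=11: i≥r, start 0; Z[11]=0
i=12: i≥r, start 0; Z[12]=5 scan→box=[12,17)
i=13: min(r-i=4, Z[1]=0)=0; Z[13]=0
i=14: min(r-i=3, Z[2]=0)=0; Z[14]=0
i=15: min(r-i=2, Z[3]=0)=0; Z[15]=0
i=16: min(r-i=1, Z[4]=0)=0; Z[16]=0
i=17: i≥r, start 0; Z[17]=4 scan→box=[17,21)
i=18: min(r-i=3, Z[1]=0)=0; Z[18]=0
i=19: min(r-i=2, Z[2]=0)=0; Z[19]=0
i=20: min(r-i=1, Z[3]=0)=0; Z[20]=0
i=21: i≥r, start 0; Z[21]=0
i=22: i≥r, start 0; Z[22]=0
i=23: i≥r, start 0; Z[23]=0
i=24: i≥r, start 0; Z[24]=0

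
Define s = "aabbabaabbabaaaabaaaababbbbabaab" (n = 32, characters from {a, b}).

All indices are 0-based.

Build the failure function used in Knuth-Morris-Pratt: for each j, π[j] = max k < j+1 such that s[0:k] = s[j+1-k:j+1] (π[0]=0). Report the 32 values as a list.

[0, 1, 0, 0, 1, 0, 1, 2, 3, 4, 5, 6, 7, 8, 2, 2, 3, 1, 2, 2, 2, 3, 1, 0, 0, 0, 0, 1, 0, 1, 2, 3]

π[0] = 0
j=1 s[j]='a': π[1]=1 (border 'a')
j=2 s[j]='b': k: 1→0; π[2]=0 (border '')
j=3 s[j]='b': π[3]=0 (border '')
j=4 s[j]='a': π[4]=1 (border 'a')
j=5 s[j]='b': k: 1→0; π[5]=0 (border '')
j=6 s[j]='a': π[6]=1 (border 'a')
j=7 s[j]='a': π[7]=2 (border 'aa')
j=8 s[j]='b': π[8]=3 (border 'aab')
j=9 s[j]='b': π[9]=4 (border 'aabb')
j=10 s[j]='a': π[10]=5 (border 'aabba')
j=11 s[j]='b': π[11]=6 (border 'aabbab')
j=12 s[j]='a': π[12]=7 (border 'aabbaba')
j=13 s[j]='a': π[13]=8 (border 'aabbabaa')
j=14 s[j]='a': k: 8→2→1; π[14]=2 (border 'aa')
j=15 s[j]='a': k: 2→1; π[15]=2 (border 'aa')
j=16 s[j]='b': π[16]=3 (border 'aab')
j=17 s[j]='a': k: 3→0; π[17]=1 (border 'a')
j=18 s[j]='a': π[18]=2 (border 'aa')
j=19 s[j]='a': k: 2→1; π[19]=2 (border 'aa')
j=20 s[j]='a': k: 2→1; π[20]=2 (border 'aa')
j=21 s[j]='b': π[21]=3 (border 'aab')
j=22 s[j]='a': k: 3→0; π[22]=1 (border 'a')
j=23 s[j]='b': k: 1→0; π[23]=0 (border '')
j=24 s[j]='b': π[24]=0 (border '')
j=25 s[j]='b': π[25]=0 (border '')
j=26 s[j]='b': π[26]=0 (border '')
j=27 s[j]='a': π[27]=1 (border 'a')
j=28 s[j]='b': k: 1→0; π[28]=0 (border '')
j=29 s[j]='a': π[29]=1 (border 'a')
j=30 s[j]='a': π[30]=2 (border 'aa')
j=31 s[j]='b': π[31]=3 (border 'aab')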